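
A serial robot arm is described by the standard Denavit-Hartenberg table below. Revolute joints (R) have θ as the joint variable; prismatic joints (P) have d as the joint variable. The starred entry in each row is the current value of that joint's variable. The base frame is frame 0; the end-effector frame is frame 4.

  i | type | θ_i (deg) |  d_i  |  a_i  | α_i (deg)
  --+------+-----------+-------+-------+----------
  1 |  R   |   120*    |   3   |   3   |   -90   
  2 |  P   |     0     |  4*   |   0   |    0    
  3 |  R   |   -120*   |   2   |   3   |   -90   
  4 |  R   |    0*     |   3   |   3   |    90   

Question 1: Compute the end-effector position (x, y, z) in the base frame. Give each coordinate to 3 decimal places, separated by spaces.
after link 1: o_1 = (-1.5000, 2.5981, 3.0000)
after link 2: o_2 = (-4.9641, 0.5981, 3.0000)
after link 3: o_3 = (-5.9462, -1.7010, 5.5981)
after link 4: o_4 = (-6.4952, -0.7500, 9.6962)

-6.495 -0.750 9.696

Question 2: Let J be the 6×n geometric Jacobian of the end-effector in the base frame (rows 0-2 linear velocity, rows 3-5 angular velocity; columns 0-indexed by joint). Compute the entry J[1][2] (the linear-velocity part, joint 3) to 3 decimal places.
5.799

axis z_2 = (-0.8660,-0.5000,0.0000); lever o_n−o_2 = (-1.5311,-1.3481,6.6962)
cross product → J_v[:, 2] = (-3.3481,5.7990,0.4019)
J_ω[:, 2] = z_2
entry J[1][2] = 5.7990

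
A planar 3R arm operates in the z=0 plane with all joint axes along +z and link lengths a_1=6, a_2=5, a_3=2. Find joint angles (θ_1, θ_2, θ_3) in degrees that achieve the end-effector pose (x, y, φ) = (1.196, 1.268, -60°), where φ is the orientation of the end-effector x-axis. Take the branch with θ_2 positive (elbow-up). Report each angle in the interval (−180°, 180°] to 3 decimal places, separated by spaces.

30.003 150.000 119.998

wrist centre = target − a_3·(cos φ, sin φ) = (0.1960, 3.0001)
cos θ_2 = (9.0387−6²−5²)/(2·6·5) = -0.8660; θ_2 = 149.9995° (elbow-up)
β = atan2(3.0001,0.1960) = 86.2621°; ψ = atan2(2.5000,1.6699) = 56.2591°
θ_1 = β − ψ = 30.0029°
θ_3 = φ − θ_1 − θ_2 = 119.9976° (wrapped to (-180°,180°])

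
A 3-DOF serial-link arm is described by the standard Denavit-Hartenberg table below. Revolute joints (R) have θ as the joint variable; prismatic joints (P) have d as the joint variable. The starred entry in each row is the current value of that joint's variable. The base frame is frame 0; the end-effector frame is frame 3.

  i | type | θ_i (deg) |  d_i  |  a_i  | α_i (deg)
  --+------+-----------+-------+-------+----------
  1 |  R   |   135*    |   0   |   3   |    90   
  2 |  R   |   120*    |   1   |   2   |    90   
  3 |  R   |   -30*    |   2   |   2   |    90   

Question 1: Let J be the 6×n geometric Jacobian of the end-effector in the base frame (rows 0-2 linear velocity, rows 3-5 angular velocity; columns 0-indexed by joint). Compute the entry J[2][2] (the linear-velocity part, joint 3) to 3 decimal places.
axis z_2 = (-0.6124,0.6124,0.5000); lever o_n−o_2 = (-1.3195,-0.0947,2.5000)
cross product → J_v[:, 2] = (1.5783,0.8712,0.8660)
J_ω[:, 2] = z_2
entry J[2][2] = 0.8660

0.866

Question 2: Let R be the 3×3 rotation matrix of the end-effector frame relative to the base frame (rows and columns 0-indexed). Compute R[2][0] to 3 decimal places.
0.750

End-effector x-axis (col 0 of R) = (-0.0474,-0.6597,0.7500)
R[2][0] = 0.7500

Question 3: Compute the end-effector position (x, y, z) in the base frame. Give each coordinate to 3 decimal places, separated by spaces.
after link 1: o_1 = (-2.1213, 2.1213, 0.0000)
after link 2: o_2 = (-0.7071, 2.1213, 1.7321)
after link 3: o_3 = (-2.0266, 2.0266, 4.2321)

-2.027 2.027 4.232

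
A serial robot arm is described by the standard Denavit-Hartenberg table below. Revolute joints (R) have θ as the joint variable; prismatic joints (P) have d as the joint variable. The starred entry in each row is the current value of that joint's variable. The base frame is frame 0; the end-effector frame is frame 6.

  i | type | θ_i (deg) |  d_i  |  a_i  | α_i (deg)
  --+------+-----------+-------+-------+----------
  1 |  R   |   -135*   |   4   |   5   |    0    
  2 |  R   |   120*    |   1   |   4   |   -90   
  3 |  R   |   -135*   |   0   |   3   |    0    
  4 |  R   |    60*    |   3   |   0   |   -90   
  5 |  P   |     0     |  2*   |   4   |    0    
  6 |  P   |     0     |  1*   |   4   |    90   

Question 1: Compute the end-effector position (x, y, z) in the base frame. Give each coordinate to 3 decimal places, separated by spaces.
after link 1: o_1 = (-3.5355, -3.5355, 4.0000)
after link 2: o_2 = (0.3282, -4.5708, 5.0000)
after link 3: o_3 = (-1.7209, -4.0218, 7.1213)
after link 4: o_4 = (-0.9444, -1.1240, 7.1213)
after link 5: o_5 = (1.9216, -1.8919, 10.4674)
after link 6: o_6 = (3.8546, -2.4099, 14.0723)

3.855 -2.410 14.072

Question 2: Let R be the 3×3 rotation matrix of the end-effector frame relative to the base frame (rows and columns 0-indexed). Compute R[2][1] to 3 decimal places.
-0.259

End-effector y-axis (col 1 of R) = (0.9330,-0.2500,-0.2588)
R[2][1] = -0.2588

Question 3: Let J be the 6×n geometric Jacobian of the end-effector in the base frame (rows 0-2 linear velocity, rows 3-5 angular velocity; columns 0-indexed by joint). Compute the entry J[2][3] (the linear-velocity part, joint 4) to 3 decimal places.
-4.968

axis z_3 = (0.2588,0.9659,0.0000); lever o_n−o_3 = (5.5755,1.6119,6.9509)
cross product → J_v[:, 3] = (6.7141,-1.7990,-4.9683)
J_ω[:, 3] = z_3
entry J[2][3] = -4.9683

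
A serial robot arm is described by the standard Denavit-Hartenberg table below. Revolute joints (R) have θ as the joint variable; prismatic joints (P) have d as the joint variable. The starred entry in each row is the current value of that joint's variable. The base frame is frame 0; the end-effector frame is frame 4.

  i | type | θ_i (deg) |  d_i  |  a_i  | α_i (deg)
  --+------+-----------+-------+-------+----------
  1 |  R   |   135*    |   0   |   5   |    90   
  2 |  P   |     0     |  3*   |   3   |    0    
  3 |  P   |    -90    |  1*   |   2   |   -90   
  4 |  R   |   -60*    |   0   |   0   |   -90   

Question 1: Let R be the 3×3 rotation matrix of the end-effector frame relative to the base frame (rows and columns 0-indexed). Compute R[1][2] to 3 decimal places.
-0.354

End-effector z-axis (col 2 of R) = (-0.3536,-0.3536,-0.8660)
R[1][2] = -0.3536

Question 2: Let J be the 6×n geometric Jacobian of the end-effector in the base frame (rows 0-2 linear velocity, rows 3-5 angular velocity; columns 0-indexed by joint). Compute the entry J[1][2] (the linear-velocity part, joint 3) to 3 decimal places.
prismatic axis z_2 = (0.7071,0.7071,0.0000)
J_v[:, 2] = z_2; J_ω[:, 2] = (0,0,0)
entry J[1][2] = 0.7071

0.707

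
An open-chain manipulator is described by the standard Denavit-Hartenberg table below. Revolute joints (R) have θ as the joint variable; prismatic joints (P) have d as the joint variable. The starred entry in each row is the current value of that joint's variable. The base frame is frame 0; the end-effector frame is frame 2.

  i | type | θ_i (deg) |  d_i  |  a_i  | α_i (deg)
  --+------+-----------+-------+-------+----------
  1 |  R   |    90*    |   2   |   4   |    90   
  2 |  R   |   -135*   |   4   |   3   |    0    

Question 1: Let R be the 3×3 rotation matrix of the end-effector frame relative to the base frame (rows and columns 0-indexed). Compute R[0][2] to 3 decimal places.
1.000

End-effector z-axis (col 2 of R) = (1.0000,-0.0000,0.0000)
R[0][2] = 1.0000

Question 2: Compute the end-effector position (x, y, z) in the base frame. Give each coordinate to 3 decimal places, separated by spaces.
after link 1: o_1 = (0.0000, 4.0000, 2.0000)
after link 2: o_2 = (4.0000, 1.8787, -0.1213)

4.000 1.879 -0.121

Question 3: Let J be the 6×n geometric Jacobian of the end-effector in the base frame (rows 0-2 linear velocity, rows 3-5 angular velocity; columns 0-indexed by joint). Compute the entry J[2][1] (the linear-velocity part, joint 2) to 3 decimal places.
-2.121

axis z_1 = (1.0000,-0.0000,0.0000); lever o_n−o_1 = (4.0000,-2.1213,-2.1213)
cross product → J_v[:, 1] = (0.0000,2.1213,-2.1213)
J_ω[:, 1] = z_1
entry J[2][1] = -2.1213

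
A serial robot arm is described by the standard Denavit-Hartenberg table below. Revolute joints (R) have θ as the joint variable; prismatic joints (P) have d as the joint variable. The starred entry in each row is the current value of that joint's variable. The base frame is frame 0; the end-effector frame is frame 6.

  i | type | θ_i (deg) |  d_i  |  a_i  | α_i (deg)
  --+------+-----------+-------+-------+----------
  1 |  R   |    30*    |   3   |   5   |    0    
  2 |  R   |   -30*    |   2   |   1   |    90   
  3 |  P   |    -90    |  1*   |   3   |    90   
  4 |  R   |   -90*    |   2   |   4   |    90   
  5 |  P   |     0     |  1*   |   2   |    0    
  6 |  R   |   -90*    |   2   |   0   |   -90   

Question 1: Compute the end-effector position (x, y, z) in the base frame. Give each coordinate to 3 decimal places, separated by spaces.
3.330 7.500 5.000

after link 1: o_1 = (4.3301, 2.5000, 3.0000)
after link 2: o_2 = (5.3301, 2.5000, 5.0000)
after link 3: o_3 = (5.3301, 1.5000, 2.0000)
after link 4: o_4 = (3.3301, 5.5000, 2.0000)
after link 5: o_5 = (3.3301, 7.5000, 3.0000)
after link 6: o_6 = (3.3301, 7.5000, 5.0000)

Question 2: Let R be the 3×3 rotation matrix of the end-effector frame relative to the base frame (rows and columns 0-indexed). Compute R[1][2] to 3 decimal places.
1.000

End-effector z-axis (col 2 of R) = (-0.0000,1.0000,-0.0000)
R[1][2] = 1.0000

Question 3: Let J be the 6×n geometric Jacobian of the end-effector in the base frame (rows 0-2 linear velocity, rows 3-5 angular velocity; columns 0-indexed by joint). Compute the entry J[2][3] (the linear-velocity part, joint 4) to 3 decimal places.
axis z_3 = (-1.0000,-0.0000,-0.0000); lever o_n−o_3 = (-2.0000,6.0000,3.0000)
cross product → J_v[:, 3] = (0.0000,3.0000,-6.0000)
J_ω[:, 3] = z_3
entry J[2][3] = -6.0000

-6.000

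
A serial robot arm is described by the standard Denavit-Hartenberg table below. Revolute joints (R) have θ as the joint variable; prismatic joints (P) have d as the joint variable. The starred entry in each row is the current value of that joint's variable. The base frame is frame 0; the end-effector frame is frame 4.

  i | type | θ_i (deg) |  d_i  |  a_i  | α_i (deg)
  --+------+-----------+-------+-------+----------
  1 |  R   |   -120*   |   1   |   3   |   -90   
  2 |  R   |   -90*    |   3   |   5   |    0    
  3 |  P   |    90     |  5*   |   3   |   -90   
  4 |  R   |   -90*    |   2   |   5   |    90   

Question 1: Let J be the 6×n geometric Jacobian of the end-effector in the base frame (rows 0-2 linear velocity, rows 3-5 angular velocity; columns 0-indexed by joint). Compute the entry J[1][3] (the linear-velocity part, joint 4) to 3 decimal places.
-4.330

axis z_3 = (0.0000,-0.0000,-1.0000); lever o_n−o_3 = (4.3301,-2.5000,-2.0000)
cross product → J_v[:, 3] = (-2.5000,-4.3301,-0.0000)
J_ω[:, 3] = z_3
entry J[1][3] = -4.3301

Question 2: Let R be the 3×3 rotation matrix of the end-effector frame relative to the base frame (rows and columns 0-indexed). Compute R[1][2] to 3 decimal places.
0.866

End-effector z-axis (col 2 of R) = (0.5000,0.8660,-0.0000)
R[1][2] = 0.8660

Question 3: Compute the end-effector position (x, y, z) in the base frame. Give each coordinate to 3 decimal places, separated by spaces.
after link 1: o_1 = (-1.5000, -2.5981, 1.0000)
after link 2: o_2 = (1.0981, -4.0981, 6.0000)
after link 3: o_3 = (3.9282, -9.1962, 6.0000)
after link 4: o_4 = (8.2583, -11.6962, 4.0000)

8.258 -11.696 4.000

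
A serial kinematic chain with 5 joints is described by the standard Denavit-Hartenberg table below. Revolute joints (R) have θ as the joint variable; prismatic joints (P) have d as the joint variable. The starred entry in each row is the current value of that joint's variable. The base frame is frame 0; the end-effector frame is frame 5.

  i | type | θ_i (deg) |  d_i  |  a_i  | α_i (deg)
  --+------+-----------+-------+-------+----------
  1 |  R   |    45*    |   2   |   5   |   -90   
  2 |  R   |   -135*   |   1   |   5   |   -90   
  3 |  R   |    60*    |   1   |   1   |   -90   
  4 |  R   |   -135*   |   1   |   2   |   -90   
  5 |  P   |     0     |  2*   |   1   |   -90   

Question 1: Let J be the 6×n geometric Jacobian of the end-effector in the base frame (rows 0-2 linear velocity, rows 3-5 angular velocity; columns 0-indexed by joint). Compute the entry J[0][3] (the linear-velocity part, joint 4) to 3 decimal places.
1.635

axis z_3 = (0.7866,0.0795,-0.6124); lever o_n−o_3 = (2.2981,2.4570,1.6376)
cross product → J_v[:, 3] = (1.6347,-2.6954,1.7500)
J_ω[:, 3] = z_3
entry J[0][3] = 1.6347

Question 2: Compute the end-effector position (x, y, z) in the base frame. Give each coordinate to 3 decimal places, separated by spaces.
3.489 3.837 8.234

after link 1: o_1 = (3.5355, 3.5355, 2.0000)
after link 2: o_2 = (0.3284, 1.7426, 5.5355)
after link 3: o_3 = (1.1908, 1.3803, 6.5962)
after link 4: o_4 = (2.1720, 3.3864, 6.4838)
after link 5: o_5 = (3.4889, 3.8373, 8.2338)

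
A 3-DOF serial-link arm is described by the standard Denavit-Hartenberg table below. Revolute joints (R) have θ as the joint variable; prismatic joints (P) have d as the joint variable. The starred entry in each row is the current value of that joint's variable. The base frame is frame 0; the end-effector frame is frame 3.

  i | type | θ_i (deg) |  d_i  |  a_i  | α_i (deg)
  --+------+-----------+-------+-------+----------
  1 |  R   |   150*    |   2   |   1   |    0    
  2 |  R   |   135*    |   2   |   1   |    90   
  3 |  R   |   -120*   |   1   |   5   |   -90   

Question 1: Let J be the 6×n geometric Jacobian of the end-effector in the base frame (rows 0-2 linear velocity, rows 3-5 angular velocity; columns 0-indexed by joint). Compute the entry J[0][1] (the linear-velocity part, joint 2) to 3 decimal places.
-1.190

axis z_1 = (0.0000,0.0000,1.0000); lever o_n−o_1 = (-1.3542,1.1901,-2.3301)
cross product → J_v[:, 1] = (-1.1901,-1.3542,0.0000)
J_ω[:, 1] = z_1
entry J[0][1] = -1.1901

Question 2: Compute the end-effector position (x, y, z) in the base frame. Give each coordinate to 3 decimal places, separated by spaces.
-2.220 1.690 -0.330

after link 1: o_1 = (-0.8660, 0.5000, 2.0000)
after link 2: o_2 = (-0.6072, -0.4659, 4.0000)
after link 3: o_3 = (-2.2202, 1.6901, -0.3301)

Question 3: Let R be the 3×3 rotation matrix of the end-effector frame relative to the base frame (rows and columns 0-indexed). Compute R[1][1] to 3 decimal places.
0.259

End-effector y-axis (col 1 of R) = (0.9659,0.2588,-0.0000)
R[1][1] = 0.2588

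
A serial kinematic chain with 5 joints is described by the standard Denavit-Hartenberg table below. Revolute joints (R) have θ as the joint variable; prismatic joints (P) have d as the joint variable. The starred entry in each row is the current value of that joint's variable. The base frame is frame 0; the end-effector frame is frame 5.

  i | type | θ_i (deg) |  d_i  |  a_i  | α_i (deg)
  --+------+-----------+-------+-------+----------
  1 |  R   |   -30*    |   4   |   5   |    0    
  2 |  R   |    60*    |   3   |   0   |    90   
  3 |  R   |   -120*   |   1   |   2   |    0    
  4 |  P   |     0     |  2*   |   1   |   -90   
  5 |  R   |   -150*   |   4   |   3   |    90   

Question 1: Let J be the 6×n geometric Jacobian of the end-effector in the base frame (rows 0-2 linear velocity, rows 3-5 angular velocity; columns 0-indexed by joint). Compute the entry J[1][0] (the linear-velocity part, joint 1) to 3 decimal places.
axis z_0 = ẑ; lever o_n−o_0 = (9.4061,-4.7655,4.6519)
cross product → J_v[:, 0] = (4.7655,9.4061,-0.0000)
J_ω[:, 0] = z_0
entry J[1][0] = 9.4061

9.406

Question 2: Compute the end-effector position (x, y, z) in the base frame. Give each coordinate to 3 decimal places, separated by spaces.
9.406 -4.766 4.652

after link 1: o_1 = (4.3301, -2.5000, 4.0000)
after link 2: o_2 = (4.3301, -2.5000, 7.0000)
after link 3: o_3 = (3.9641, -3.8660, 5.2679)
after link 4: o_4 = (4.5311, -5.8481, 4.4019)
after link 5: o_5 = (9.4061, -4.7655, 4.6519)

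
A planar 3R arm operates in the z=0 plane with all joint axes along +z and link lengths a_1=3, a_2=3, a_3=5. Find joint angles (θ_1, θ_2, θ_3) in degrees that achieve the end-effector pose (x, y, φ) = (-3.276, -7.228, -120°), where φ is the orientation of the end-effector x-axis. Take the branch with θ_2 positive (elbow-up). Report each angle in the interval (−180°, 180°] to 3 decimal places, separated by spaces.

wrist centre = target − a_3·(cos φ, sin φ) = (-0.7760, -2.8979)
cos θ_2 = (8.9998−3²−3²)/(2·3·3) = -0.5000; θ_2 = 120.0006° (elbow-up)
β = atan2(-2.8979,-0.7760) = -104.9911°; ψ = atan2(2.5981,1.5000) = 60.0003°
θ_1 = β − ψ = -164.9914°
θ_3 = φ − θ_1 − θ_2 = -75.0092° (wrapped to (-180°,180°])

-164.991 120.001 -75.009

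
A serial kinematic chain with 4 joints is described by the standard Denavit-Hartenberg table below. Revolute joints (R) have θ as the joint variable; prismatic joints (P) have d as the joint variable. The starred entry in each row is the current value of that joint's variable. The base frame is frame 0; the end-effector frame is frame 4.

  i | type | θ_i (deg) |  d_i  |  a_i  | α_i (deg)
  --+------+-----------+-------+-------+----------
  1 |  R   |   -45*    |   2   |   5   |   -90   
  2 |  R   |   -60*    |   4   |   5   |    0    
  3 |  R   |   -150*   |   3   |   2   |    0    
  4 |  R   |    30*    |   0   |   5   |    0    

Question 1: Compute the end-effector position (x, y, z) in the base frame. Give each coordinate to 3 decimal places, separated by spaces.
5.493 4.407 5.330

after link 1: o_1 = (3.5355, -3.5355, 2.0000)
after link 2: o_2 = (8.1317, -2.4749, 6.3301)
after link 3: o_3 = (9.0283, 0.8712, 5.3301)
after link 4: o_4 = (5.4928, 4.4067, 5.3301)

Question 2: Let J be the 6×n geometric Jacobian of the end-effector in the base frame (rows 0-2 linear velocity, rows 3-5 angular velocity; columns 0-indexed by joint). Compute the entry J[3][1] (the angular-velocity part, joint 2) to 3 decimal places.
axis z_1 = (0.7071,0.7071,0.0000); lever o_n−o_1 = (1.9572,7.9423,3.3301)
cross product → J_v[:, 1] = (2.3548,-2.3548,4.2321)
J_ω[:, 1] = z_1
entry J[3][1] = 0.7071

0.707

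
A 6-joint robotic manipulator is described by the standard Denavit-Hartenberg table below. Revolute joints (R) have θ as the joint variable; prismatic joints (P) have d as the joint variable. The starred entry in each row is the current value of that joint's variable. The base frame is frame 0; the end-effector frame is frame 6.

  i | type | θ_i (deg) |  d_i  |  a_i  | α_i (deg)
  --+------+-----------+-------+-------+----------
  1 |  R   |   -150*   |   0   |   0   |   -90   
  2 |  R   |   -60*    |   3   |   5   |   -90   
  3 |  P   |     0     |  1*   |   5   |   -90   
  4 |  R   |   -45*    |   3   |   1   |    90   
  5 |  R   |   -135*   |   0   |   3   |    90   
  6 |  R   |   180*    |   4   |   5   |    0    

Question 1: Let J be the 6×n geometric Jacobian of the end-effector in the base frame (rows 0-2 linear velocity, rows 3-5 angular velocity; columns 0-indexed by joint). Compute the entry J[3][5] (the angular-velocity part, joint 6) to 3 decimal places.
0.238

axis z_5 = (0.2380,0.9539,-0.1830); lever o_n−o_5 = (-3.7735,5.1698,0.1830)
cross product → J_v[:, 5] = (1.1207,0.6470,4.8296)
J_ω[:, 5] = z_5
entry J[3][5] = 0.2380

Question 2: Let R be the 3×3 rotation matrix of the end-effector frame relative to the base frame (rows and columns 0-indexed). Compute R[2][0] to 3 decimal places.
End-effector x-axis (col 0 of R) = (-0.9451,0.2709,0.1830)
R[2][0] = 0.1830

0.183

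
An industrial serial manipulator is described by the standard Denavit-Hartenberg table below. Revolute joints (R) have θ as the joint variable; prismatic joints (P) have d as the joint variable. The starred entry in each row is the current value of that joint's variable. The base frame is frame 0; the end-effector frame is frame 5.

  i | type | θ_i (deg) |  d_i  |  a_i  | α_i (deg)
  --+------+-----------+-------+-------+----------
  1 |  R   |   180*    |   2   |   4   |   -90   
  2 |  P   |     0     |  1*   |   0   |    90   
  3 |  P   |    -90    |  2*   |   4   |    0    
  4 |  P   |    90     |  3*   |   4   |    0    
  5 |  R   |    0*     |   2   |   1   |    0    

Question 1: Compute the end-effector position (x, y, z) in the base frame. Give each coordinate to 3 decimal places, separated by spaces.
after link 1: o_1 = (-4.0000, 0.0000, 2.0000)
after link 2: o_2 = (-4.0000, -1.0000, 2.0000)
after link 3: o_3 = (-4.0000, 3.0000, 4.0000)
after link 4: o_4 = (-8.0000, 3.0000, 7.0000)
after link 5: o_5 = (-9.0000, 3.0000, 9.0000)

-9.000 3.000 9.000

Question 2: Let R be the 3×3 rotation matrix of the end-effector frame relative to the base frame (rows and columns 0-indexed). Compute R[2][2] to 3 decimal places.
End-effector z-axis (col 2 of R) = (0.0000,0.0000,1.0000)
R[2][2] = 1.0000

1.000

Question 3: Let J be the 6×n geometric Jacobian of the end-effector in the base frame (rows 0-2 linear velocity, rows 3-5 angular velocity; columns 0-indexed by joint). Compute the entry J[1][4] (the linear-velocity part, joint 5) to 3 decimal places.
axis z_4 = (0.0000,0.0000,1.0000); lever o_n−o_4 = (-1.0000,0.0000,2.0000)
cross product → J_v[:, 4] = (0.0000,-1.0000,0.0000)
J_ω[:, 4] = z_4
entry J[1][4] = -1.0000

-1.000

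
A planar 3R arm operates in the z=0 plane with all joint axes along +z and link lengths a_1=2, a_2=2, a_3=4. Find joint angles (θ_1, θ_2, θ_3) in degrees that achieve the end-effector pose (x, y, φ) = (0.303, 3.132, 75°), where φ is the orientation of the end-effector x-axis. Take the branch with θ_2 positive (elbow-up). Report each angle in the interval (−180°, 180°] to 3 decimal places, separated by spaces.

149.976 150.003 135.021

wrist centre = target − a_3·(cos φ, sin φ) = (-0.7323, -0.7317)
cos θ_2 = (1.0716−2²−2²)/(2·2·2) = -0.8660; θ_2 = 150.0026° (elbow-up)
β = atan2(-0.7317,-0.7323) = -135.0224°; ψ = atan2(0.9999,0.2679) = 75.0013°
θ_1 = β − ψ = -210.0237°
θ_3 = φ − θ_1 − θ_2 = 135.0211° (wrapped to (-180°,180°])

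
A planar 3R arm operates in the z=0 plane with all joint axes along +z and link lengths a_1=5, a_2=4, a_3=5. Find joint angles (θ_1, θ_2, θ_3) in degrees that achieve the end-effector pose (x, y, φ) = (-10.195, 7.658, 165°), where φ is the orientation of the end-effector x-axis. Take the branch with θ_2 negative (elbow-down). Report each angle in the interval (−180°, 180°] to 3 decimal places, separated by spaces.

wrist centre = target − a_3·(cos φ, sin φ) = (-5.3654, 6.3639)
cos θ_2 = (69.2865−5²−4²)/(2·5·4) = 0.7072; θ_2 = -44.9955° (elbow-down)
β = atan2(6.3639,-5.3654) = 130.1340°; ψ = atan2(-2.8282,7.8286) = -19.8629°
θ_1 = β − ψ = 149.9970°
θ_3 = φ − θ_1 − θ_2 = 59.9985° (wrapped to (-180°,180°])

149.997 -44.996 59.999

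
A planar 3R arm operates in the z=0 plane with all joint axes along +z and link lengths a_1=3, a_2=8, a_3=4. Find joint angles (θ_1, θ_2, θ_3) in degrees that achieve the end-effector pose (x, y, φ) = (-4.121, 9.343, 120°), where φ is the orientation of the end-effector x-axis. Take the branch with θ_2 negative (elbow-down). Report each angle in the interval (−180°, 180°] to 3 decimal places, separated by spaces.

wrist centre = target − a_3·(cos φ, sin φ) = (-2.1210, 5.8789)
cos θ_2 = (39.0601−3²−8²)/(2·3·8) = -0.7071; θ_2 = -134.9980° (elbow-down)
β = atan2(5.8789,-2.1210) = 109.8385°; ψ = atan2(-5.6571,-2.6567) = -115.1556°
θ_1 = β − ψ = 224.9941°
θ_3 = φ − θ_1 − θ_2 = 30.0039° (wrapped to (-180°,180°])

-135.006 -134.998 30.004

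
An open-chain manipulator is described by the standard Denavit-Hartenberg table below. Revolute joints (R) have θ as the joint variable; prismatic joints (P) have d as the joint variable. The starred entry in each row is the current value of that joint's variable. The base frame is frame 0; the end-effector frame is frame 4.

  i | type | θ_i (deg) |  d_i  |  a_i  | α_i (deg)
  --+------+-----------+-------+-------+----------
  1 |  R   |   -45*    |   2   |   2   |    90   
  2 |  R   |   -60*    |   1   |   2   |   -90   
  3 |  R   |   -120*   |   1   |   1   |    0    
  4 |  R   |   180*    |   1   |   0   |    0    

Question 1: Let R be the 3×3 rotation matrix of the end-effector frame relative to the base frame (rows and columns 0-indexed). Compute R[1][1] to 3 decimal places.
0.660

End-effector y-axis (col 1 of R) = (0.0474,0.6597,0.7500)
R[1][1] = 0.6597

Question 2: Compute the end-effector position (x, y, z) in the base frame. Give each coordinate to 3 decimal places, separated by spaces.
1.850 -4.489 1.701

after link 1: o_1 = (1.4142, -1.4142, 2.0000)
after link 2: o_2 = (1.4142, -2.8284, 0.2679)
after link 3: o_3 = (1.2374, -3.8764, 1.2010)
after link 4: o_4 = (1.8498, -4.4888, 1.7010)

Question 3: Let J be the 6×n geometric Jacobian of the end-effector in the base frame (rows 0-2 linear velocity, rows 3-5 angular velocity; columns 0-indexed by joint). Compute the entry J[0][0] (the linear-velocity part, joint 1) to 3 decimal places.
axis z_0 = ẑ; lever o_n−o_0 = (1.8498,-4.4888,1.7010)
cross product → J_v[:, 0] = (4.4888,1.8498,-0.0000)
J_ω[:, 0] = z_0
entry J[0][0] = 4.4888

4.489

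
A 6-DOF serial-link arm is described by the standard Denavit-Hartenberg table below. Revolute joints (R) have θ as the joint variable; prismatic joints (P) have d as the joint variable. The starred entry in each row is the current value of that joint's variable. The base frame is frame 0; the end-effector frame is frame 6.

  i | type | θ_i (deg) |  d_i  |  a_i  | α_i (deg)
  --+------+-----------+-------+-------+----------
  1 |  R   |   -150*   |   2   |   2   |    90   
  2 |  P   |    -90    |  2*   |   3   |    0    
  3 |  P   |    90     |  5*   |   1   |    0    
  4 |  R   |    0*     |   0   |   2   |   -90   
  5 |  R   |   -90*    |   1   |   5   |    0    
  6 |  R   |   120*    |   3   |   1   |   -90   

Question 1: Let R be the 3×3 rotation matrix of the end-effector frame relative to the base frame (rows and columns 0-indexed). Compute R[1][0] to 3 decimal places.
-0.866

End-effector x-axis (col 0 of R) = (-0.5000,-0.8660,0.0000)
R[1][0] = -0.8660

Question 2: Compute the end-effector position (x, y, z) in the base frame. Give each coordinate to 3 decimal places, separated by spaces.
-10.830 7.026 3.000

after link 1: o_1 = (-1.7321, -1.0000, 2.0000)
after link 2: o_2 = (-2.7321, 0.7321, -1.0000)
after link 3: o_3 = (-6.0981, 4.5622, -1.0000)
after link 4: o_4 = (-7.8301, 3.5622, -1.0000)
after link 5: o_5 = (-10.3301, 7.8923, 0.0000)
after link 6: o_6 = (-10.8301, 7.0263, 3.0000)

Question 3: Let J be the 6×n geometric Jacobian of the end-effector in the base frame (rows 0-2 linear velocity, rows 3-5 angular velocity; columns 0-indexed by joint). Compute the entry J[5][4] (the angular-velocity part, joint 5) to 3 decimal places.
1.000

axis z_4 = (0.0000,0.0000,1.0000); lever o_n−o_4 = (-3.0000,3.4641,4.0000)
cross product → J_v[:, 4] = (-3.4641,-3.0000,0.0000)
J_ω[:, 4] = z_4
entry J[5][4] = 1.0000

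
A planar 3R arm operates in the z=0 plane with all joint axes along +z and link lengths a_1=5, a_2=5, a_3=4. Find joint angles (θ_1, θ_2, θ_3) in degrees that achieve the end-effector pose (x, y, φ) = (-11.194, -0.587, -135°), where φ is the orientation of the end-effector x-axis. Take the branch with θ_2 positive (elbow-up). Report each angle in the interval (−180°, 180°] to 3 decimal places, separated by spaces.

wrist centre = target − a_3·(cos φ, sin φ) = (-8.3656, 2.2414)
cos θ_2 = (75.0068−5²−5²)/(2·5·5) = 0.5001; θ_2 = 59.9910° (elbow-up)
β = atan2(2.2414,-8.3656) = 165.0008°; ψ = atan2(4.3297,7.5007) = 29.9955°
θ_1 = β − ψ = 135.0053°
θ_3 = φ − θ_1 − θ_2 = 30.0037° (wrapped to (-180°,180°])

135.005 59.991 30.004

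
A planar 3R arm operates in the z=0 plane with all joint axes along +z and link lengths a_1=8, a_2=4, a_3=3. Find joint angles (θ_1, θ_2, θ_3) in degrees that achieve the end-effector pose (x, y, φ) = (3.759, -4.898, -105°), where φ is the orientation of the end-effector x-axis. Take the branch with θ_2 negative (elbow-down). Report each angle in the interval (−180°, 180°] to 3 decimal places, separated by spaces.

-0.007 -150.006 45.013

wrist centre = target − a_3·(cos φ, sin φ) = (4.5355, -2.0002)
cos θ_2 = (24.5713−8²−4²)/(2·8·4) = -0.8661; θ_2 = -150.0056° (elbow-down)
β = atan2(-2.0002,4.5355) = -23.7984°; ψ = atan2(-1.9997,4.5357) = -23.7913°
θ_1 = β − ψ = -0.0071°
θ_3 = φ − θ_1 − θ_2 = 45.0126° (wrapped to (-180°,180°])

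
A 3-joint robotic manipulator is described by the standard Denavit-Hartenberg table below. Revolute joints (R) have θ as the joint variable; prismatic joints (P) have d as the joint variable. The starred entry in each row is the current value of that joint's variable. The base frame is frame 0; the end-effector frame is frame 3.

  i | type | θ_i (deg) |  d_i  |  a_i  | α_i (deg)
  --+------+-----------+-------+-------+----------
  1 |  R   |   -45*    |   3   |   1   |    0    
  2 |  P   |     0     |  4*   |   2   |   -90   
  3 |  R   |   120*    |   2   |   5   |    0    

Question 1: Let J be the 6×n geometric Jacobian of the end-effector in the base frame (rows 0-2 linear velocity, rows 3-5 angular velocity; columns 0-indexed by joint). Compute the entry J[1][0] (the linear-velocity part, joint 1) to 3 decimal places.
1.768

axis z_0 = ẑ; lever o_n−o_0 = (1.7678,1.0607,2.6699)
cross product → J_v[:, 0] = (-1.0607,1.7678,0.0000)
J_ω[:, 0] = z_0
entry J[1][0] = 1.7678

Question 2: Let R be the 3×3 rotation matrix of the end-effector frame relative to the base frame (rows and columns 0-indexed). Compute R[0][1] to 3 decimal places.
-0.612

End-effector y-axis (col 1 of R) = (-0.6124,0.6124,0.5000)
R[0][1] = -0.6124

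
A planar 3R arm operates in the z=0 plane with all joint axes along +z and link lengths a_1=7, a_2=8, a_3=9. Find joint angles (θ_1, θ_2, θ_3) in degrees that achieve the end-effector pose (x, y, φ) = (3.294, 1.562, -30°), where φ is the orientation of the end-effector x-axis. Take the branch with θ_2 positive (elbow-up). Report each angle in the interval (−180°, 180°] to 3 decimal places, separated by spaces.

60.002 120.000 149.998

wrist centre = target − a_3·(cos φ, sin φ) = (-4.5002, 6.0620)
cos θ_2 = (56.9999−7²−8²)/(2·7·8) = -0.5000; θ_2 = 120.0001° (elbow-up)
β = atan2(6.0620,-4.5002) = 126.5890°; ψ = atan2(6.9282,3.0000) = 66.5868°
θ_1 = β − ψ = 60.0022°
θ_3 = φ − θ_1 − θ_2 = 149.9978° (wrapped to (-180°,180°])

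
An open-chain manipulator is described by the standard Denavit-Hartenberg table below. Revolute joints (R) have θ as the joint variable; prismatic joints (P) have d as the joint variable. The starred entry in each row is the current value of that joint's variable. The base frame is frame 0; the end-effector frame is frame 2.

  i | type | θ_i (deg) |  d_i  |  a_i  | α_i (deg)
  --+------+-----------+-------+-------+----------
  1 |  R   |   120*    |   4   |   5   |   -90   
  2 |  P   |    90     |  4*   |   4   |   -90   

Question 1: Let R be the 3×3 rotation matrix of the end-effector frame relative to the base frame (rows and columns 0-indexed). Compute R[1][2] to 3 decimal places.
-0.866

End-effector z-axis (col 2 of R) = (0.5000,-0.8660,-0.0000)
R[1][2] = -0.8660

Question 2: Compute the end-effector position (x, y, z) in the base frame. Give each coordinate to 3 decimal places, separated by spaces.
after link 1: o_1 = (-2.5000, 4.3301, 4.0000)
after link 2: o_2 = (-5.9641, 2.3301, 0.0000)

-5.964 2.330 0.000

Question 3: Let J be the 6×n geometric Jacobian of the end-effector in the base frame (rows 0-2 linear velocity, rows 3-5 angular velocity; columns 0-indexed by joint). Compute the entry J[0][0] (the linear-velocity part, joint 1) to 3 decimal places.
axis z_0 = ẑ; lever o_n−o_0 = (-5.9641,2.3301,0.0000)
cross product → J_v[:, 0] = (-2.3301,-5.9641,0.0000)
J_ω[:, 0] = z_0
entry J[0][0] = -2.3301

-2.330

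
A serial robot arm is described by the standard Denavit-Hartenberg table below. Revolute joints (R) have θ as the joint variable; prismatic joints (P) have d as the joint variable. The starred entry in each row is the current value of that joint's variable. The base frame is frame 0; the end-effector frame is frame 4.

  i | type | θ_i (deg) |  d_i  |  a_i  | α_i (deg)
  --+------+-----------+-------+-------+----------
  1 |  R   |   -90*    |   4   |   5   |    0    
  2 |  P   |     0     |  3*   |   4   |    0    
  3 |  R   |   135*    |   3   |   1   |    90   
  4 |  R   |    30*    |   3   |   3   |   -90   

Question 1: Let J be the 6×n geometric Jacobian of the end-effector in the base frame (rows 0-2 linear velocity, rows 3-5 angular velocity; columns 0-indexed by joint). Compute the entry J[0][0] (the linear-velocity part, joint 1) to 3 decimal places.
axis z_0 = ẑ; lever o_n−o_0 = (4.6655,-8.5771,11.5000)
cross product → J_v[:, 0] = (8.5771,4.6655,-0.0000)
J_ω[:, 0] = z_0
entry J[0][0] = 8.5771

8.577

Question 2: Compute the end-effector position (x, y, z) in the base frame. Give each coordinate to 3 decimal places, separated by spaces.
4.666 -8.577 11.500

after link 1: o_1 = (0.0000, -5.0000, 4.0000)
after link 2: o_2 = (0.0000, -9.0000, 7.0000)
after link 3: o_3 = (0.7071, -8.2929, 10.0000)
after link 4: o_4 = (4.6655, -8.5771, 11.5000)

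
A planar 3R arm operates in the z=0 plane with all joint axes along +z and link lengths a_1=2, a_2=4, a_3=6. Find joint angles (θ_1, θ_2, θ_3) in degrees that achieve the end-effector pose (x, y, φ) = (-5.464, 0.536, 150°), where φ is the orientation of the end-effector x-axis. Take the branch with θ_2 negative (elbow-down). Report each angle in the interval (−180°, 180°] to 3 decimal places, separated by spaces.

wrist centre = target − a_3·(cos φ, sin φ) = (-0.2678, -2.4640)
cos θ_2 = (6.1430−2²−4²)/(2·2·4) = -0.8661; θ_2 = -150.0040° (elbow-down)
β = atan2(-2.4640,-0.2678) = -96.2039°; ψ = atan2(-1.9998,-1.4642) = -126.2119°
θ_1 = β − ψ = 30.0080°
θ_3 = φ − θ_1 − θ_2 = -90.0040° (wrapped to (-180°,180°])

30.008 -150.004 -90.004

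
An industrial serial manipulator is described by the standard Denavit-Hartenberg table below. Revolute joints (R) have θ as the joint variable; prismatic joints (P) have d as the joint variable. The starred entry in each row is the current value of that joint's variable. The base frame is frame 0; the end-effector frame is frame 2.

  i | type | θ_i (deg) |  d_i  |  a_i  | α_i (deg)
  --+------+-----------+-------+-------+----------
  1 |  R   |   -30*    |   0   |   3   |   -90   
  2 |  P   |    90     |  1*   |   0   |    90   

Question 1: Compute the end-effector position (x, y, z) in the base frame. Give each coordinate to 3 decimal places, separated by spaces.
after link 1: o_1 = (2.5981, -1.5000, 0.0000)
after link 2: o_2 = (3.0981, -0.6340, 0.0000)

3.098 -0.634 0.000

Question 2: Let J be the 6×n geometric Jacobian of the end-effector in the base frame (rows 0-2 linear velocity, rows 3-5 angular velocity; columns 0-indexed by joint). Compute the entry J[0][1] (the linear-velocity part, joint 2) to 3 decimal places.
prismatic axis z_1 = (0.5000,0.8660,0.0000)
J_v[:, 1] = z_1; J_ω[:, 1] = (0,0,0)
entry J[0][1] = 0.5000

0.500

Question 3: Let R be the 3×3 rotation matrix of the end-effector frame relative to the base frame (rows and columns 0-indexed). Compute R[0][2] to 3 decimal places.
End-effector z-axis (col 2 of R) = (0.8660,-0.5000,0.0000)
R[0][2] = 0.8660

0.866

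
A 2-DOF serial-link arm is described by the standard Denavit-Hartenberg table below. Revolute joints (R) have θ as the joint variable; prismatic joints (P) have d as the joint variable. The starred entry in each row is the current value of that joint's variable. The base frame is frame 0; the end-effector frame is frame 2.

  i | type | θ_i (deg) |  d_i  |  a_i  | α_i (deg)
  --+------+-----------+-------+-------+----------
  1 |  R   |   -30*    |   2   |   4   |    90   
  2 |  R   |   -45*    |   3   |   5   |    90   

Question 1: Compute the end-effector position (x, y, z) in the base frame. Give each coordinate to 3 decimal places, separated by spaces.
after link 1: o_1 = (3.4641, -2.0000, 2.0000)
after link 2: o_2 = (5.0260, -6.3658, -1.5355)

5.026 -6.366 -1.536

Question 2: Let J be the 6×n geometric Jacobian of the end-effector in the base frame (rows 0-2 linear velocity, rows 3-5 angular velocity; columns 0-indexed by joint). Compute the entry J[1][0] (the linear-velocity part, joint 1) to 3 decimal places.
5.026

axis z_0 = ẑ; lever o_n−o_0 = (5.0260,-6.3658,-1.5355)
cross product → J_v[:, 0] = (6.3658,5.0260,-0.0000)
J_ω[:, 0] = z_0
entry J[1][0] = 5.0260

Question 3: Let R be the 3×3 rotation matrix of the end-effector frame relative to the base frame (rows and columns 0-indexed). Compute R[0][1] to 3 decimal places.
-0.500

End-effector y-axis (col 1 of R) = (-0.5000,-0.8660,0.0000)
R[0][1] = -0.5000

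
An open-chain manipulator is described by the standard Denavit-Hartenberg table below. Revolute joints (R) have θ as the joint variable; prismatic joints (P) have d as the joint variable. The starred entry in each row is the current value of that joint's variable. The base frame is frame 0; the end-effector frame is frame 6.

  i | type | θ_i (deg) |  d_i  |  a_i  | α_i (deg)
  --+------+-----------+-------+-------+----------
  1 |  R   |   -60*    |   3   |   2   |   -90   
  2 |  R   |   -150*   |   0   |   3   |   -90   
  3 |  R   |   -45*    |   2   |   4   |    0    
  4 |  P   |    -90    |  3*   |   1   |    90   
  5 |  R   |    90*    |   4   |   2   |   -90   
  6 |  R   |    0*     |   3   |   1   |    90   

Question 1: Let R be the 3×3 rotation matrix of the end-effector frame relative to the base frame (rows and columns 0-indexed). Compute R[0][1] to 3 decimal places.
End-effector y-axis (col 1 of R) = (-0.9186,0.1768,0.3536)
R[0][1] = -0.9186

-0.919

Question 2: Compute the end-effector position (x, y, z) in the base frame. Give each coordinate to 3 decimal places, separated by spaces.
-0.136 -2.593 12.135

after link 1: o_1 = (1.0000, -1.7321, 3.0000)
after link 2: o_2 = (-0.2990, 0.5179, 4.5000)
after link 3: o_3 = (1.4257, 3.1875, 7.6463)
after link 4: o_4 = (3.0943, 1.7116, 9.8908)
after link 5: o_5 = (2.3695, -2.6899, 10.2086)
after link 6: o_6 = (-0.1362, -2.5926, 12.1353)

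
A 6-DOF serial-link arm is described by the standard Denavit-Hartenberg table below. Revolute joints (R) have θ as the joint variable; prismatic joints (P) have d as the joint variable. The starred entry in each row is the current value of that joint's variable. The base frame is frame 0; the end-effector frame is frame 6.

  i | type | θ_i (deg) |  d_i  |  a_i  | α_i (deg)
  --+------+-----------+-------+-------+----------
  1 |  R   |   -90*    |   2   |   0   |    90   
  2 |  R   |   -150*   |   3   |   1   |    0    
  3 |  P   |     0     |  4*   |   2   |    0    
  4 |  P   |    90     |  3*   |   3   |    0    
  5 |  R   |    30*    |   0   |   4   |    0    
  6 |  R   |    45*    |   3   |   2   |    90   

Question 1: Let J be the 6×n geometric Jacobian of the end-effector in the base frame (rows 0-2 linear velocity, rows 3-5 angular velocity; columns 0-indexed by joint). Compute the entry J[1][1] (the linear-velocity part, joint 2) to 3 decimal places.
-5.580

axis z_1 = (-1.0000,-0.0000,0.0000); lever o_n−o_1 = (-13.0000,-4.2979,-5.5804)
cross product → J_v[:, 1] = (0.0000,-5.5804,4.2979)
J_ω[:, 1] = z_1
entry J[1][1] = -5.5804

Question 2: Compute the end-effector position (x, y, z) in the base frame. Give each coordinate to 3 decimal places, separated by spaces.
after link 1: o_1 = (0.0000, 0.0000, 2.0000)
after link 2: o_2 = (-3.0000, 0.8660, 1.5000)
after link 3: o_3 = (-7.0000, 2.5981, 0.5000)
after link 4: o_4 = (-10.0000, 1.0981, -2.0981)
after link 5: o_5 = (-10.0000, -2.3660, -4.0981)
after link 6: o_6 = (-13.0000, -4.2979, -3.5804)

-13.000 -4.298 -3.580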